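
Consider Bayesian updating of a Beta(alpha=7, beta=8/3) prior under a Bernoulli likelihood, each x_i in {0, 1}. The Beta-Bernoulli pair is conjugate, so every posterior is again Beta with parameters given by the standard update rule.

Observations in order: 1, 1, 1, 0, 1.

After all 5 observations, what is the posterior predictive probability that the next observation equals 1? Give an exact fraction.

obs 1: x=1 → posterior Beta(8, 8/3)
obs 2: x=1 → posterior Beta(9, 8/3)
obs 3: x=1 → posterior Beta(10, 8/3)
obs 4: x=0 → posterior Beta(10, 11/3)
obs 5: x=1 → posterior Beta(11, 11/3)

3/4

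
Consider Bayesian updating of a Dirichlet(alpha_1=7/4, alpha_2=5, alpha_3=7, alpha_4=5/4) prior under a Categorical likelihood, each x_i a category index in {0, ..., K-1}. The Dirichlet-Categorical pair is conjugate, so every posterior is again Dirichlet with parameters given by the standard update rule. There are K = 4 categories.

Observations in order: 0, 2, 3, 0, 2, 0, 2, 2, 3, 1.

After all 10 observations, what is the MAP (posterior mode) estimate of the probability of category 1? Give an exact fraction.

obs 1: x=0 → posterior Dirichlet(11/4, 5, 7, 5/4)
obs 2: x=2 → posterior Dirichlet(11/4, 5, 8, 5/4)
obs 3: x=3 → posterior Dirichlet(11/4, 5, 8, 9/4)
obs 4: x=0 → posterior Dirichlet(15/4, 5, 8, 9/4)
obs 5: x=2 → posterior Dirichlet(15/4, 5, 9, 9/4)
obs 6: x=0 → posterior Dirichlet(19/4, 5, 9, 9/4)
obs 7: x=2 → posterior Dirichlet(19/4, 5, 10, 9/4)
obs 8: x=2 → posterior Dirichlet(19/4, 5, 11, 9/4)
obs 9: x=3 → posterior Dirichlet(19/4, 5, 11, 13/4)
obs 10: x=1 → posterior Dirichlet(19/4, 6, 11, 13/4)

5/21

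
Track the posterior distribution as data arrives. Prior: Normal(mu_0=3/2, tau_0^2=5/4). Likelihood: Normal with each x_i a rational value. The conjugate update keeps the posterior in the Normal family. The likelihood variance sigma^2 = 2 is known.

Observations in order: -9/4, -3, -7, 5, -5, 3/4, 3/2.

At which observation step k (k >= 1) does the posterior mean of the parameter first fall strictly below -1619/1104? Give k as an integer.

obs 1: x=-9/4 → posterior Normal(3/52, 10/13)
obs 2: x=-3 → posterior Normal(-19/24, 5/9)
obs 3: x=-7 → posterior Normal(-197/92, 10/23)
obs 4: x=5 → posterior Normal(-97/112, 5/14)
obs 5: x=-5 → posterior Normal(-197/132, 10/33)
obs 6: x=3/4 → posterior Normal(-91/76, 5/19)
obs 7: x=3/2 → posterior Normal(-38/43, 10/43)

k = 3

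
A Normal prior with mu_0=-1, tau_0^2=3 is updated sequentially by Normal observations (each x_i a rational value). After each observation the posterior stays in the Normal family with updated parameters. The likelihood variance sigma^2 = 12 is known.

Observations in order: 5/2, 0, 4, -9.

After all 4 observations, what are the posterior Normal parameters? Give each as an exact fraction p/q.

obs 1: x=5/2 → posterior Normal(-3/10, 12/5)
obs 2: x=0 → posterior Normal(-1/4, 2)
obs 3: x=4 → posterior Normal(5/14, 12/7)
obs 4: x=-9 → posterior Normal(-13/16, 3/2)

mu_0=-13/16, tau_0^2=3/2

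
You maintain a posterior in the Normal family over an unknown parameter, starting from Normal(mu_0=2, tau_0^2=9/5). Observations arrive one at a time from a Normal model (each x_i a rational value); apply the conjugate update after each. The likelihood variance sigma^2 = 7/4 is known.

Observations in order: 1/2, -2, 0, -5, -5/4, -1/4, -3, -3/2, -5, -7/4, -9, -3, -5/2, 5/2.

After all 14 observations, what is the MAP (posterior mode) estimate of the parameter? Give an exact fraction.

obs 1: x=1/2 → posterior Normal(88/71, 63/71)
obs 2: x=-2 → posterior Normal(16/107, 63/107)
obs 3: x=0 → posterior Normal(16/143, 63/143)
obs 4: x=-5 → posterior Normal(-164/179, 63/179)
obs 5: x=-5/4 → posterior Normal(-209/215, 63/215)
obs 6: x=-1/4 → posterior Normal(-218/251, 63/251)
obs 7: x=-3 → posterior Normal(-326/287, 9/41)
obs 8: x=-3/2 → posterior Normal(-20/17, 63/323)
obs 9: x=-5 → posterior Normal(-560/359, 63/359)
obs 10: x=-7/4 → posterior Normal(-623/395, 63/395)
obs 11: x=-9 → posterior Normal(-947/431, 63/431)
obs 12: x=-3 → posterior Normal(-1055/467, 63/467)
obs 13: x=-5/2 → posterior Normal(-1145/503, 63/503)
obs 14: x=5/2 → posterior Normal(-1055/539, 9/77)

-1055/539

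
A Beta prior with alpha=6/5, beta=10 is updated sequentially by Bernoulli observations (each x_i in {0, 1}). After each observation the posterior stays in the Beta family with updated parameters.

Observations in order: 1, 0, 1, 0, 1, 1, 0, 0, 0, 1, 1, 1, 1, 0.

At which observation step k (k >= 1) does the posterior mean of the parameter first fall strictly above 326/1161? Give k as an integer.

obs 1: x=1 → posterior Beta(11/5, 10)
obs 2: x=0 → posterior Beta(11/5, 11)
obs 3: x=1 → posterior Beta(16/5, 11)
obs 4: x=0 → posterior Beta(16/5, 12)
obs 5: x=1 → posterior Beta(21/5, 12)
obs 6: x=1 → posterior Beta(26/5, 12)
obs 7: x=0 → posterior Beta(26/5, 13)
obs 8: x=0 → posterior Beta(26/5, 14)
obs 9: x=0 → posterior Beta(26/5, 15)
obs 10: x=1 → posterior Beta(31/5, 15)
obs 11: x=1 → posterior Beta(36/5, 15)
obs 12: x=1 → posterior Beta(41/5, 15)
obs 13: x=1 → posterior Beta(46/5, 15)
obs 14: x=0 → posterior Beta(46/5, 16)

k = 6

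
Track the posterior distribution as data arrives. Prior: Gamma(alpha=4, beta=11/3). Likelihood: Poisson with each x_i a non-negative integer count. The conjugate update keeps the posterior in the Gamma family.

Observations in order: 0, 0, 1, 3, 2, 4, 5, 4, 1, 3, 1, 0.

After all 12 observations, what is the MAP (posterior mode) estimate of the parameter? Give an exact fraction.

81/47

obs 1: x=0 → posterior Gamma(4, 14/3)
obs 2: x=0 → posterior Gamma(4, 17/3)
obs 3: x=1 → posterior Gamma(5, 20/3)
obs 4: x=3 → posterior Gamma(8, 23/3)
obs 5: x=2 → posterior Gamma(10, 26/3)
obs 6: x=4 → posterior Gamma(14, 29/3)
obs 7: x=5 → posterior Gamma(19, 32/3)
obs 8: x=4 → posterior Gamma(23, 35/3)
obs 9: x=1 → posterior Gamma(24, 38/3)
obs 10: x=3 → posterior Gamma(27, 41/3)
obs 11: x=1 → posterior Gamma(28, 44/3)
obs 12: x=0 → posterior Gamma(28, 47/3)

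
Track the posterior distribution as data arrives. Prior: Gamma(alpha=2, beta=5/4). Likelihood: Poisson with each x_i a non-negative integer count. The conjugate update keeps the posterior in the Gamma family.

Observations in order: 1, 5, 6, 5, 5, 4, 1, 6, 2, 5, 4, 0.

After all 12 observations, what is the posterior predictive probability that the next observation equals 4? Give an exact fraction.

obs 1: x=1 → posterior Gamma(3, 9/4)
obs 2: x=5 → posterior Gamma(8, 13/4)
obs 3: x=6 → posterior Gamma(14, 17/4)
obs 4: x=5 → posterior Gamma(19, 21/4)
obs 5: x=5 → posterior Gamma(24, 25/4)
obs 6: x=4 → posterior Gamma(28, 29/4)
obs 7: x=1 → posterior Gamma(29, 33/4)
obs 8: x=6 → posterior Gamma(35, 37/4)
obs 9: x=2 → posterior Gamma(37, 41/4)
obs 10: x=5 → posterior Gamma(42, 45/4)
obs 11: x=4 → posterior Gamma(46, 49/4)
obs 12: x=0 → posterior Gamma(46, 53/4)

1124635355043349392900076901424857513368979387513983857422850234468425221283878660916224/6219318291115653730443941503574507663515411715721570786144576961909165041000240581331249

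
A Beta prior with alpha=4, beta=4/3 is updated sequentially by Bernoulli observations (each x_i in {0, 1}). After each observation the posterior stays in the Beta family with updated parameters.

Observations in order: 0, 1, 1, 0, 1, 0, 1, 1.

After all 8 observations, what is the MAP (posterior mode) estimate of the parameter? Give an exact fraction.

12/17

obs 1: x=0 → posterior Beta(4, 7/3)
obs 2: x=1 → posterior Beta(5, 7/3)
obs 3: x=1 → posterior Beta(6, 7/3)
obs 4: x=0 → posterior Beta(6, 10/3)
obs 5: x=1 → posterior Beta(7, 10/3)
obs 6: x=0 → posterior Beta(7, 13/3)
obs 7: x=1 → posterior Beta(8, 13/3)
obs 8: x=1 → posterior Beta(9, 13/3)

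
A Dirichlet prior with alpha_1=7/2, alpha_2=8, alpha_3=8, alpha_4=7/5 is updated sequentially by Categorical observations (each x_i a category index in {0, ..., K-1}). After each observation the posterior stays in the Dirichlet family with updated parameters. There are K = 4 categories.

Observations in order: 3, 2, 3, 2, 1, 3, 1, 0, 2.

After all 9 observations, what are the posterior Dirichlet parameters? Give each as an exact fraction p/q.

alpha_1=9/2, alpha_2=10, alpha_3=11, alpha_4=22/5

obs 1: x=3 → posterior Dirichlet(7/2, 8, 8, 12/5)
obs 2: x=2 → posterior Dirichlet(7/2, 8, 9, 12/5)
obs 3: x=3 → posterior Dirichlet(7/2, 8, 9, 17/5)
obs 4: x=2 → posterior Dirichlet(7/2, 8, 10, 17/5)
obs 5: x=1 → posterior Dirichlet(7/2, 9, 10, 17/5)
obs 6: x=3 → posterior Dirichlet(7/2, 9, 10, 22/5)
obs 7: x=1 → posterior Dirichlet(7/2, 10, 10, 22/5)
obs 8: x=0 → posterior Dirichlet(9/2, 10, 10, 22/5)
obs 9: x=2 → posterior Dirichlet(9/2, 10, 11, 22/5)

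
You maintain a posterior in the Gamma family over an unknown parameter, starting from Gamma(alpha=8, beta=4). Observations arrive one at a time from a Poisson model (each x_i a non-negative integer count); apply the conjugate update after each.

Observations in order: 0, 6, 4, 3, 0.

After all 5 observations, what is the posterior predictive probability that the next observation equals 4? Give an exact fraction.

581343089255725164477417/5000000000000000000000000

obs 1: x=0 → posterior Gamma(8, 5)
obs 2: x=6 → posterior Gamma(14, 6)
obs 3: x=4 → posterior Gamma(18, 7)
obs 4: x=3 → posterior Gamma(21, 8)
obs 5: x=0 → posterior Gamma(21, 9)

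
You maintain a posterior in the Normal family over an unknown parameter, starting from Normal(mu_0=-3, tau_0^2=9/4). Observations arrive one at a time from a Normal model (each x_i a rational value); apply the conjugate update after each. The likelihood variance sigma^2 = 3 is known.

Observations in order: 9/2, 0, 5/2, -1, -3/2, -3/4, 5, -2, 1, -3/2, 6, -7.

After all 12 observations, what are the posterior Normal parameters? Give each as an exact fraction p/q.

mu_0=3/32, tau_0^2=9/40

obs 1: x=9/2 → posterior Normal(3/14, 9/7)
obs 2: x=0 → posterior Normal(3/20, 9/10)
obs 3: x=5/2 → posterior Normal(9/13, 9/13)
obs 4: x=-1 → posterior Normal(3/8, 9/16)
obs 5: x=-3/2 → posterior Normal(3/38, 9/19)
obs 6: x=-3/4 → posterior Normal(-3/88, 9/22)
obs 7: x=5 → posterior Normal(57/100, 9/25)
obs 8: x=-2 → posterior Normal(33/112, 9/28)
obs 9: x=1 → posterior Normal(45/124, 9/31)
obs 10: x=-3/2 → posterior Normal(27/136, 9/34)
obs 11: x=6 → posterior Normal(99/148, 9/37)
obs 12: x=-7 → posterior Normal(3/32, 9/40)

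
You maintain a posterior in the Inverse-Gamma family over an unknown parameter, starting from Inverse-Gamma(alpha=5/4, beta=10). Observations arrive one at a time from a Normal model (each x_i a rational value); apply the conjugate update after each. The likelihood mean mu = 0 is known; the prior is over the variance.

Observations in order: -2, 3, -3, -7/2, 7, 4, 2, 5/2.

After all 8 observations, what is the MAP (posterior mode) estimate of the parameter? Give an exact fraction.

259/25

obs 1: x=-2 → posterior Inverse-Gamma(7/4, 12)
obs 2: x=3 → posterior Inverse-Gamma(9/4, 33/2)
obs 3: x=-3 → posterior Inverse-Gamma(11/4, 21)
obs 4: x=-7/2 → posterior Inverse-Gamma(13/4, 217/8)
obs 5: x=7 → posterior Inverse-Gamma(15/4, 413/8)
obs 6: x=4 → posterior Inverse-Gamma(17/4, 477/8)
obs 7: x=2 → posterior Inverse-Gamma(19/4, 493/8)
obs 8: x=5/2 → posterior Inverse-Gamma(21/4, 259/4)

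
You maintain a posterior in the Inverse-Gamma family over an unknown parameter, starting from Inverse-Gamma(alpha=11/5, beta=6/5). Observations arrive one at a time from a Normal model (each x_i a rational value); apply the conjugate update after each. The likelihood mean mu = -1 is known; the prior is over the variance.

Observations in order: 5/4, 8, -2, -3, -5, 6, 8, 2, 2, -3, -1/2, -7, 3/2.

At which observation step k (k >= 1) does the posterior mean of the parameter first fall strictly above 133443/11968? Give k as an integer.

k = 2

obs 1: x=5/4 → posterior Inverse-Gamma(27/10, 597/160)
obs 2: x=8 → posterior Inverse-Gamma(16/5, 7077/160)
obs 3: x=-2 → posterior Inverse-Gamma(37/10, 7157/160)
obs 4: x=-3 → posterior Inverse-Gamma(21/5, 7477/160)
obs 5: x=-5 → posterior Inverse-Gamma(47/10, 8757/160)
obs 6: x=6 → posterior Inverse-Gamma(26/5, 12677/160)
obs 7: x=8 → posterior Inverse-Gamma(57/10, 19157/160)
obs 8: x=2 → posterior Inverse-Gamma(31/5, 19877/160)
obs 9: x=2 → posterior Inverse-Gamma(67/10, 20597/160)
obs 10: x=-3 → posterior Inverse-Gamma(36/5, 20917/160)
obs 11: x=-1/2 → posterior Inverse-Gamma(77/10, 20937/160)
obs 12: x=-7 → posterior Inverse-Gamma(41/5, 23817/160)
obs 13: x=3/2 → posterior Inverse-Gamma(87/10, 24317/160)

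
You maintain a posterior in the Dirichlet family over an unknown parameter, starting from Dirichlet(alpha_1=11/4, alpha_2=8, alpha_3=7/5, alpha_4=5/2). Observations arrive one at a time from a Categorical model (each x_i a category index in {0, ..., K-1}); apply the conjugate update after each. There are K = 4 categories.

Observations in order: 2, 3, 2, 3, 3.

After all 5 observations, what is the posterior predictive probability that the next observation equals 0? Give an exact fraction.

55/393

obs 1: x=2 → posterior Dirichlet(11/4, 8, 12/5, 5/2)
obs 2: x=3 → posterior Dirichlet(11/4, 8, 12/5, 7/2)
obs 3: x=2 → posterior Dirichlet(11/4, 8, 17/5, 7/2)
obs 4: x=3 → posterior Dirichlet(11/4, 8, 17/5, 9/2)
obs 5: x=3 → posterior Dirichlet(11/4, 8, 17/5, 11/2)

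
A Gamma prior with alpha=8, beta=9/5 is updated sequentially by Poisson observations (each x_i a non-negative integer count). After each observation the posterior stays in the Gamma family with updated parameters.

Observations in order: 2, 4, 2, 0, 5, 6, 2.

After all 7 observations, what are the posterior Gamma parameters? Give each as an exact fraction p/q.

alpha=29, beta=44/5

obs 1: x=2 → posterior Gamma(10, 14/5)
obs 2: x=4 → posterior Gamma(14, 19/5)
obs 3: x=2 → posterior Gamma(16, 24/5)
obs 4: x=0 → posterior Gamma(16, 29/5)
obs 5: x=5 → posterior Gamma(21, 34/5)
obs 6: x=6 → posterior Gamma(27, 39/5)
obs 7: x=2 → posterior Gamma(29, 44/5)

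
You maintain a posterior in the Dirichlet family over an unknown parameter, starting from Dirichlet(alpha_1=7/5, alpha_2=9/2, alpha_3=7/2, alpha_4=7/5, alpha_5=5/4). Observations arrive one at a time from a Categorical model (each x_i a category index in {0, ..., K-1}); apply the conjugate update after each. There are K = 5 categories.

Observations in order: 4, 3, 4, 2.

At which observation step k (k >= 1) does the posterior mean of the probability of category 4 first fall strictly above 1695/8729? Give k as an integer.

k = 3

obs 1: x=4 → posterior Dirichlet(7/5, 9/2, 7/2, 7/5, 9/4)
obs 2: x=3 → posterior Dirichlet(7/5, 9/2, 7/2, 12/5, 9/4)
obs 3: x=4 → posterior Dirichlet(7/5, 9/2, 7/2, 12/5, 13/4)
obs 4: x=2 → posterior Dirichlet(7/5, 9/2, 9/2, 12/5, 13/4)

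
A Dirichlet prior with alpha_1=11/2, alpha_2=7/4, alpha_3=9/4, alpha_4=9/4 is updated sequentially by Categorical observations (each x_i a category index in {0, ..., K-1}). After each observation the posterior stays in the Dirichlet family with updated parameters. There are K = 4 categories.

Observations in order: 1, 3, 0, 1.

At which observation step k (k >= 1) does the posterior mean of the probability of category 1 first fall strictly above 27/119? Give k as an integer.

obs 1: x=1 → posterior Dirichlet(11/2, 11/4, 9/4, 9/4)
obs 2: x=3 → posterior Dirichlet(11/2, 11/4, 9/4, 13/4)
obs 3: x=0 → posterior Dirichlet(13/2, 11/4, 9/4, 13/4)
obs 4: x=1 → posterior Dirichlet(13/2, 15/4, 9/4, 13/4)

k = 4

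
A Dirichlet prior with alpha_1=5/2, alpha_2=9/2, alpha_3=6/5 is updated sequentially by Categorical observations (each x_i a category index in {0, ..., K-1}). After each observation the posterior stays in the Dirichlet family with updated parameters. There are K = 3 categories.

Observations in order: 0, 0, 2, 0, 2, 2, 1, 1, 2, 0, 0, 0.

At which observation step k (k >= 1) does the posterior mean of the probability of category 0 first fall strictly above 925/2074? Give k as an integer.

k = 4

obs 1: x=0 → posterior Dirichlet(7/2, 9/2, 6/5)
obs 2: x=0 → posterior Dirichlet(9/2, 9/2, 6/5)
obs 3: x=2 → posterior Dirichlet(9/2, 9/2, 11/5)
obs 4: x=0 → posterior Dirichlet(11/2, 9/2, 11/5)
obs 5: x=2 → posterior Dirichlet(11/2, 9/2, 16/5)
obs 6: x=2 → posterior Dirichlet(11/2, 9/2, 21/5)
obs 7: x=1 → posterior Dirichlet(11/2, 11/2, 21/5)
obs 8: x=1 → posterior Dirichlet(11/2, 13/2, 21/5)
obs 9: x=2 → posterior Dirichlet(11/2, 13/2, 26/5)
obs 10: x=0 → posterior Dirichlet(13/2, 13/2, 26/5)
obs 11: x=0 → posterior Dirichlet(15/2, 13/2, 26/5)
obs 12: x=0 → posterior Dirichlet(17/2, 13/2, 26/5)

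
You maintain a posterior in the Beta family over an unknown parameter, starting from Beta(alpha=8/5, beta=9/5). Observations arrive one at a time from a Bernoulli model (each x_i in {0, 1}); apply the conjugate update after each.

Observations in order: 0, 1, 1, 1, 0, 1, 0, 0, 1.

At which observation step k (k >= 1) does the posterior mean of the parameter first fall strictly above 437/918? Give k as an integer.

k = 2

obs 1: x=0 → posterior Beta(8/5, 14/5)
obs 2: x=1 → posterior Beta(13/5, 14/5)
obs 3: x=1 → posterior Beta(18/5, 14/5)
obs 4: x=1 → posterior Beta(23/5, 14/5)
obs 5: x=0 → posterior Beta(23/5, 19/5)
obs 6: x=1 → posterior Beta(28/5, 19/5)
obs 7: x=0 → posterior Beta(28/5, 24/5)
obs 8: x=0 → posterior Beta(28/5, 29/5)
obs 9: x=1 → posterior Beta(33/5, 29/5)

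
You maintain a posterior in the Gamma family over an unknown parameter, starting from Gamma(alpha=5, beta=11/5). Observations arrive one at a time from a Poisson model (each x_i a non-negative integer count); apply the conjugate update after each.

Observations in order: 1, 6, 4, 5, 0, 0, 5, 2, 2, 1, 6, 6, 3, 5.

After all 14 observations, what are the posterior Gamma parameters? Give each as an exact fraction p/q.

alpha=51, beta=81/5

obs 1: x=1 → posterior Gamma(6, 16/5)
obs 2: x=6 → posterior Gamma(12, 21/5)
obs 3: x=4 → posterior Gamma(16, 26/5)
obs 4: x=5 → posterior Gamma(21, 31/5)
obs 5: x=0 → posterior Gamma(21, 36/5)
obs 6: x=0 → posterior Gamma(21, 41/5)
obs 7: x=5 → posterior Gamma(26, 46/5)
obs 8: x=2 → posterior Gamma(28, 51/5)
obs 9: x=2 → posterior Gamma(30, 56/5)
obs 10: x=1 → posterior Gamma(31, 61/5)
obs 11: x=6 → posterior Gamma(37, 66/5)
obs 12: x=6 → posterior Gamma(43, 71/5)
obs 13: x=3 → posterior Gamma(46, 76/5)
obs 14: x=5 → posterior Gamma(51, 81/5)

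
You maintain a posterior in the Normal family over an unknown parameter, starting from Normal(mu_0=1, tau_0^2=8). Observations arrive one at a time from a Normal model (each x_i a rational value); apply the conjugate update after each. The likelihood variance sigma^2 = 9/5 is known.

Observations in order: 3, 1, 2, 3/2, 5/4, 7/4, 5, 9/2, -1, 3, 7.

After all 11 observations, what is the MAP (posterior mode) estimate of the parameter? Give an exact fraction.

1169/449

obs 1: x=3 → posterior Normal(129/49, 72/49)
obs 2: x=1 → posterior Normal(169/89, 72/89)
obs 3: x=2 → posterior Normal(83/43, 24/43)
obs 4: x=3/2 → posterior Normal(309/169, 72/169)
obs 5: x=5/4 → posterior Normal(359/209, 72/209)
obs 6: x=7/4 → posterior Normal(143/83, 24/83)
obs 7: x=5 → posterior Normal(37/17, 72/289)
obs 8: x=9/2 → posterior Normal(809/329, 72/329)
obs 9: x=-1 → posterior Normal(769/369, 8/41)
obs 10: x=3 → posterior Normal(889/409, 72/409)
obs 11: x=7 → posterior Normal(1169/449, 72/449)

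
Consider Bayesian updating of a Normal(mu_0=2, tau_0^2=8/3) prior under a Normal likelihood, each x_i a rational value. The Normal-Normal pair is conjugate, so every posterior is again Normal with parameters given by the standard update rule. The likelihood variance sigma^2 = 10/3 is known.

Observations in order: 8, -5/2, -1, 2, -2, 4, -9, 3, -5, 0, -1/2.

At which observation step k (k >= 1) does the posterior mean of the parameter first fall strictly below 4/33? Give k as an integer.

obs 1: x=8 → posterior Normal(14/3, 40/27)
obs 2: x=-5/2 → posterior Normal(32/13, 40/39)
obs 3: x=-1 → posterior Normal(28/17, 40/51)
obs 4: x=2 → posterior Normal(12/7, 40/63)
obs 5: x=-2 → posterior Normal(28/25, 8/15)
obs 6: x=4 → posterior Normal(44/29, 40/87)
obs 7: x=-9 → posterior Normal(8/33, 40/99)
obs 8: x=3 → posterior Normal(20/37, 40/111)
obs 9: x=-5 → posterior Normal(0, 40/123)
obs 10: x=0 → posterior Normal(0, 8/27)
obs 11: x=-1/2 → posterior Normal(-2/49, 40/147)

k = 9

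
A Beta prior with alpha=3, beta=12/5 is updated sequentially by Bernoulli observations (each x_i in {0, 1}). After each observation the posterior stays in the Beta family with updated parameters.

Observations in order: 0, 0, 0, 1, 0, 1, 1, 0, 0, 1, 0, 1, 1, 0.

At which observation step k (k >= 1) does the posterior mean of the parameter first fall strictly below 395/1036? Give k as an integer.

k = 3

obs 1: x=0 → posterior Beta(3, 17/5)
obs 2: x=0 → posterior Beta(3, 22/5)
obs 3: x=0 → posterior Beta(3, 27/5)
obs 4: x=1 → posterior Beta(4, 27/5)
obs 5: x=0 → posterior Beta(4, 32/5)
obs 6: x=1 → posterior Beta(5, 32/5)
obs 7: x=1 → posterior Beta(6, 32/5)
obs 8: x=0 → posterior Beta(6, 37/5)
obs 9: x=0 → posterior Beta(6, 42/5)
obs 10: x=1 → posterior Beta(7, 42/5)
obs 11: x=0 → posterior Beta(7, 47/5)
obs 12: x=1 → posterior Beta(8, 47/5)
obs 13: x=1 → posterior Beta(9, 47/5)
obs 14: x=0 → posterior Beta(9, 52/5)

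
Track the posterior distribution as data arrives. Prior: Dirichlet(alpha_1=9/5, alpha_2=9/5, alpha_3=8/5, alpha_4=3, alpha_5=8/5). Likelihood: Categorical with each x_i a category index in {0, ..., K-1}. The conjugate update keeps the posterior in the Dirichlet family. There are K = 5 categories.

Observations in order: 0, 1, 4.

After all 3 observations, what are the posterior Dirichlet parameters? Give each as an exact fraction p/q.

alpha_1=14/5, alpha_2=14/5, alpha_3=8/5, alpha_4=3, alpha_5=13/5

obs 1: x=0 → posterior Dirichlet(14/5, 9/5, 8/5, 3, 8/5)
obs 2: x=1 → posterior Dirichlet(14/5, 14/5, 8/5, 3, 8/5)
obs 3: x=4 → posterior Dirichlet(14/5, 14/5, 8/5, 3, 13/5)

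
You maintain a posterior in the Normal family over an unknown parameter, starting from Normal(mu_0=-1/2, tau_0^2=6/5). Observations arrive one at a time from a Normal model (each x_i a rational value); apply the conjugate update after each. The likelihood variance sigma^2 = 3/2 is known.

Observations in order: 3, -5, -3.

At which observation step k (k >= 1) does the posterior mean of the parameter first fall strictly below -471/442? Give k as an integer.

k = 3

obs 1: x=3 → posterior Normal(19/18, 2/3)
obs 2: x=-5 → posterior Normal(-21/26, 6/13)
obs 3: x=-3 → posterior Normal(-45/34, 6/17)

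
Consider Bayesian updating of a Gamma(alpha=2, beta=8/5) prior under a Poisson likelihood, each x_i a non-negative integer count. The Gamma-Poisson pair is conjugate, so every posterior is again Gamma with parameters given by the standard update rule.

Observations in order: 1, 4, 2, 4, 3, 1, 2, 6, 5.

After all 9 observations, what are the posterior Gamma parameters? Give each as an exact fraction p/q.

obs 1: x=1 → posterior Gamma(3, 13/5)
obs 2: x=4 → posterior Gamma(7, 18/5)
obs 3: x=2 → posterior Gamma(9, 23/5)
obs 4: x=4 → posterior Gamma(13, 28/5)
obs 5: x=3 → posterior Gamma(16, 33/5)
obs 6: x=1 → posterior Gamma(17, 38/5)
obs 7: x=2 → posterior Gamma(19, 43/5)
obs 8: x=6 → posterior Gamma(25, 48/5)
obs 9: x=5 → posterior Gamma(30, 53/5)

alpha=30, beta=53/5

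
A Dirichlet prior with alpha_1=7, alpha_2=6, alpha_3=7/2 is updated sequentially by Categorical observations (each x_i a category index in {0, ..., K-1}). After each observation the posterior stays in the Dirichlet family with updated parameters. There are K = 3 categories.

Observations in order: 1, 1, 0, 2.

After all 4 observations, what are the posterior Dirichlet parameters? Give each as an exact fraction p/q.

alpha_1=8, alpha_2=8, alpha_3=9/2

obs 1: x=1 → posterior Dirichlet(7, 7, 7/2)
obs 2: x=1 → posterior Dirichlet(7, 8, 7/2)
obs 3: x=0 → posterior Dirichlet(8, 8, 7/2)
obs 4: x=2 → posterior Dirichlet(8, 8, 9/2)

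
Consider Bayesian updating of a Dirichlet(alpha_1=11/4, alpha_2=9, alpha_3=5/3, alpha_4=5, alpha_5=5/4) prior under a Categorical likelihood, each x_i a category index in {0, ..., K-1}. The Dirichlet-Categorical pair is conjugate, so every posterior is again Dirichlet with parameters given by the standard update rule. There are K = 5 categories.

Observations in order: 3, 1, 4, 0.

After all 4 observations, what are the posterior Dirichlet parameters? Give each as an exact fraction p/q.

alpha_1=15/4, alpha_2=10, alpha_3=5/3, alpha_4=6, alpha_5=9/4

obs 1: x=3 → posterior Dirichlet(11/4, 9, 5/3, 6, 5/4)
obs 2: x=1 → posterior Dirichlet(11/4, 10, 5/3, 6, 5/4)
obs 3: x=4 → posterior Dirichlet(11/4, 10, 5/3, 6, 9/4)
obs 4: x=0 → posterior Dirichlet(15/4, 10, 5/3, 6, 9/4)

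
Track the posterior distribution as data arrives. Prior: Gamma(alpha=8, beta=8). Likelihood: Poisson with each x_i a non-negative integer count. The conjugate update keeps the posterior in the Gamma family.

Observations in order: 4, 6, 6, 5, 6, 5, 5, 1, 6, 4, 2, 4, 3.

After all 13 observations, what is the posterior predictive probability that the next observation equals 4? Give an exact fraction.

obs 1: x=4 → posterior Gamma(12, 9)
obs 2: x=6 → posterior Gamma(18, 10)
obs 3: x=6 → posterior Gamma(24, 11)
obs 4: x=5 → posterior Gamma(29, 12)
obs 5: x=6 → posterior Gamma(35, 13)
obs 6: x=5 → posterior Gamma(40, 14)
obs 7: x=5 → posterior Gamma(45, 15)
obs 8: x=1 → posterior Gamma(46, 16)
obs 9: x=6 → posterior Gamma(52, 17)
obs 10: x=4 → posterior Gamma(56, 18)
obs 11: x=2 → posterior Gamma(58, 19)
obs 12: x=4 → posterior Gamma(62, 20)
obs 13: x=3 → posterior Gamma(65, 21)

6511652836306889256991214701038783814429305461248633121573920829937183678870596482563839535/38527629739028651010465348617224585256940233034783241879600559728835013812570407335700201472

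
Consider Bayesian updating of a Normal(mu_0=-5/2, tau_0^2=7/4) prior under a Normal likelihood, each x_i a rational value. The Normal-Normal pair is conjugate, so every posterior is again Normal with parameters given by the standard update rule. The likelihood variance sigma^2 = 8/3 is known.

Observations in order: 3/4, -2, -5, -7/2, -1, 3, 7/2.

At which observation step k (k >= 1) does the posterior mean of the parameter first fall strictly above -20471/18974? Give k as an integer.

k = 7

obs 1: x=3/4 → posterior Normal(-257/212, 56/53)
obs 2: x=-2 → posterior Normal(-425/296, 28/37)
obs 3: x=-5 → posterior Normal(-169/76, 56/95)
obs 4: x=-7/2 → posterior Normal(-1139/464, 14/29)
obs 5: x=-1 → posterior Normal(-1223/548, 56/137)
obs 6: x=3 → posterior Normal(-971/632, 28/79)
obs 7: x=7/2 → posterior Normal(-677/716, 56/179)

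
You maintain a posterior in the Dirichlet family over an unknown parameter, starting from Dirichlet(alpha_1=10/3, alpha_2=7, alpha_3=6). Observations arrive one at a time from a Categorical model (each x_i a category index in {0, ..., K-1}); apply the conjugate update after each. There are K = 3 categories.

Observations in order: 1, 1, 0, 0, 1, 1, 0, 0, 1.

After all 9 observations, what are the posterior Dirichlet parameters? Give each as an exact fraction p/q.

obs 1: x=1 → posterior Dirichlet(10/3, 8, 6)
obs 2: x=1 → posterior Dirichlet(10/3, 9, 6)
obs 3: x=0 → posterior Dirichlet(13/3, 9, 6)
obs 4: x=0 → posterior Dirichlet(16/3, 9, 6)
obs 5: x=1 → posterior Dirichlet(16/3, 10, 6)
obs 6: x=1 → posterior Dirichlet(16/3, 11, 6)
obs 7: x=0 → posterior Dirichlet(19/3, 11, 6)
obs 8: x=0 → posterior Dirichlet(22/3, 11, 6)
obs 9: x=1 → posterior Dirichlet(22/3, 12, 6)

alpha_1=22/3, alpha_2=12, alpha_3=6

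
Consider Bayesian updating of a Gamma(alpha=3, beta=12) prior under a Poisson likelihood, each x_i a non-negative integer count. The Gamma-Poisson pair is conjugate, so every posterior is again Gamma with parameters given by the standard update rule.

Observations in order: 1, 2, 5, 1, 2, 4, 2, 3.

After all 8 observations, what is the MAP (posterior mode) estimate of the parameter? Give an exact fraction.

11/10

obs 1: x=1 → posterior Gamma(4, 13)
obs 2: x=2 → posterior Gamma(6, 14)
obs 3: x=5 → posterior Gamma(11, 15)
obs 4: x=1 → posterior Gamma(12, 16)
obs 5: x=2 → posterior Gamma(14, 17)
obs 6: x=4 → posterior Gamma(18, 18)
obs 7: x=2 → posterior Gamma(20, 19)
obs 8: x=3 → posterior Gamma(23, 20)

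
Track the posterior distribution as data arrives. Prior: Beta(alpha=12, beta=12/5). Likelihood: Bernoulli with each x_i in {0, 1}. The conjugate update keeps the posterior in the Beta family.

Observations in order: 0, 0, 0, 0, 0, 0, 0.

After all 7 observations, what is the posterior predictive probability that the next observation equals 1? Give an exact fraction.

obs 1: x=0 → posterior Beta(12, 17/5)
obs 2: x=0 → posterior Beta(12, 22/5)
obs 3: x=0 → posterior Beta(12, 27/5)
obs 4: x=0 → posterior Beta(12, 32/5)
obs 5: x=0 → posterior Beta(12, 37/5)
obs 6: x=0 → posterior Beta(12, 42/5)
obs 7: x=0 → posterior Beta(12, 47/5)

60/107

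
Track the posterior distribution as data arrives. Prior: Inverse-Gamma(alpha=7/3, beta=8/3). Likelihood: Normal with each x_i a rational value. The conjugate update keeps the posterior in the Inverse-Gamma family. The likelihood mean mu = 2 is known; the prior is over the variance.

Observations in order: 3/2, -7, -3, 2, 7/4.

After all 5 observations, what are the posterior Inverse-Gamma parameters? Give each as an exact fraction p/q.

obs 1: x=3/2 → posterior Inverse-Gamma(17/6, 67/24)
obs 2: x=-7 → posterior Inverse-Gamma(10/3, 1039/24)
obs 3: x=-3 → posterior Inverse-Gamma(23/6, 1339/24)
obs 4: x=2 → posterior Inverse-Gamma(13/3, 1339/24)
obs 5: x=7/4 → posterior Inverse-Gamma(29/6, 5359/96)

alpha=29/6, beta=5359/96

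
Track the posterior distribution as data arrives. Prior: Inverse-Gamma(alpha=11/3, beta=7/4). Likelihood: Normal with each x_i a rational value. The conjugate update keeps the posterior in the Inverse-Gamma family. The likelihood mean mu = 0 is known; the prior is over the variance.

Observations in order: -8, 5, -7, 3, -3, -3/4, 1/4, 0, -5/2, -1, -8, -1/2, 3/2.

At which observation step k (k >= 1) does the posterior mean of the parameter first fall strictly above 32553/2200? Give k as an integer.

obs 1: x=-8 → posterior Inverse-Gamma(25/6, 135/4)
obs 2: x=5 → posterior Inverse-Gamma(14/3, 185/4)
obs 3: x=-7 → posterior Inverse-Gamma(31/6, 283/4)
obs 4: x=3 → posterior Inverse-Gamma(17/3, 301/4)
obs 5: x=-3 → posterior Inverse-Gamma(37/6, 319/4)
obs 6: x=-3/4 → posterior Inverse-Gamma(20/3, 2561/32)
obs 7: x=1/4 → posterior Inverse-Gamma(43/6, 1281/16)
obs 8: x=0 → posterior Inverse-Gamma(23/3, 1281/16)
obs 9: x=-5/2 → posterior Inverse-Gamma(49/6, 1331/16)
obs 10: x=-1 → posterior Inverse-Gamma(26/3, 1339/16)
obs 11: x=-8 → posterior Inverse-Gamma(55/6, 1851/16)
obs 12: x=-1/2 → posterior Inverse-Gamma(29/3, 1853/16)
obs 13: x=3/2 → posterior Inverse-Gamma(61/6, 1871/16)

k = 3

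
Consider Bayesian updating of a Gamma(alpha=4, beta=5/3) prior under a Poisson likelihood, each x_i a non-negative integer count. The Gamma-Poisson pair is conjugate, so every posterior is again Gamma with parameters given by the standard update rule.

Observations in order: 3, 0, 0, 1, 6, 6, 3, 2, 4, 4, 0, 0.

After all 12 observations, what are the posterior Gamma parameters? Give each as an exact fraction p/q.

obs 1: x=3 → posterior Gamma(7, 8/3)
obs 2: x=0 → posterior Gamma(7, 11/3)
obs 3: x=0 → posterior Gamma(7, 14/3)
obs 4: x=1 → posterior Gamma(8, 17/3)
obs 5: x=6 → posterior Gamma(14, 20/3)
obs 6: x=6 → posterior Gamma(20, 23/3)
obs 7: x=3 → posterior Gamma(23, 26/3)
obs 8: x=2 → posterior Gamma(25, 29/3)
obs 9: x=4 → posterior Gamma(29, 32/3)
obs 10: x=4 → posterior Gamma(33, 35/3)
obs 11: x=0 → posterior Gamma(33, 38/3)
obs 12: x=0 → posterior Gamma(33, 41/3)

alpha=33, beta=41/3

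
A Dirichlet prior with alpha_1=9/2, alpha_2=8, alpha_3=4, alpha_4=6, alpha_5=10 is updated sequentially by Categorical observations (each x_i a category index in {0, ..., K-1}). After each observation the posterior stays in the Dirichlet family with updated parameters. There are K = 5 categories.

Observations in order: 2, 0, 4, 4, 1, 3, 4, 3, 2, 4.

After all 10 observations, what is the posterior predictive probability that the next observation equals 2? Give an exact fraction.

12/85

obs 1: x=2 → posterior Dirichlet(9/2, 8, 5, 6, 10)
obs 2: x=0 → posterior Dirichlet(11/2, 8, 5, 6, 10)
obs 3: x=4 → posterior Dirichlet(11/2, 8, 5, 6, 11)
obs 4: x=4 → posterior Dirichlet(11/2, 8, 5, 6, 12)
obs 5: x=1 → posterior Dirichlet(11/2, 9, 5, 6, 12)
obs 6: x=3 → posterior Dirichlet(11/2, 9, 5, 7, 12)
obs 7: x=4 → posterior Dirichlet(11/2, 9, 5, 7, 13)
obs 8: x=3 → posterior Dirichlet(11/2, 9, 5, 8, 13)
obs 9: x=2 → posterior Dirichlet(11/2, 9, 6, 8, 13)
obs 10: x=4 → posterior Dirichlet(11/2, 9, 6, 8, 14)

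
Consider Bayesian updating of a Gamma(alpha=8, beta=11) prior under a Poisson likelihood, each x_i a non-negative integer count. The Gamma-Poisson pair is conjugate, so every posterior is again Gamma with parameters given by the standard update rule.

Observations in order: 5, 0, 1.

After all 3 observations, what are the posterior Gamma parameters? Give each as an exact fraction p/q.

obs 1: x=5 → posterior Gamma(13, 12)
obs 2: x=0 → posterior Gamma(13, 13)
obs 3: x=1 → posterior Gamma(14, 14)

alpha=14, beta=14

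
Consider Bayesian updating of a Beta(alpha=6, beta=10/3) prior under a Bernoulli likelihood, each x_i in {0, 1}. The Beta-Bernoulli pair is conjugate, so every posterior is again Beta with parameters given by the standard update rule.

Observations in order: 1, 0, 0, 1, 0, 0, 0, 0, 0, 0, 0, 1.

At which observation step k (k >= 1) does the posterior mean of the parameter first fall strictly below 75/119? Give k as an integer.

k = 2

obs 1: x=1 → posterior Beta(7, 10/3)
obs 2: x=0 → posterior Beta(7, 13/3)
obs 3: x=0 → posterior Beta(7, 16/3)
obs 4: x=1 → posterior Beta(8, 16/3)
obs 5: x=0 → posterior Beta(8, 19/3)
obs 6: x=0 → posterior Beta(8, 22/3)
obs 7: x=0 → posterior Beta(8, 25/3)
obs 8: x=0 → posterior Beta(8, 28/3)
obs 9: x=0 → posterior Beta(8, 31/3)
obs 10: x=0 → posterior Beta(8, 34/3)
obs 11: x=0 → posterior Beta(8, 37/3)
obs 12: x=1 → posterior Beta(9, 37/3)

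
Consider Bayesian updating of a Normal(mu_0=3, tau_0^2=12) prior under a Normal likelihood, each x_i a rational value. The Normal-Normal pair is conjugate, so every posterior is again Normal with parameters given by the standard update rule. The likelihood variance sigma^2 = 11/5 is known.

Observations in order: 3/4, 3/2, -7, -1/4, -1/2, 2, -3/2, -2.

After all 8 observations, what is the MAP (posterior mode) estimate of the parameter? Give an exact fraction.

-387/491

obs 1: x=3/4 → posterior Normal(78/71, 132/71)
obs 2: x=3/2 → posterior Normal(168/131, 132/131)
obs 3: x=-7 → posterior Normal(-252/191, 132/191)
obs 4: x=-1/4 → posterior Normal(-267/251, 132/251)
obs 5: x=-1/2 → posterior Normal(-297/311, 132/311)
obs 6: x=2 → posterior Normal(-177/371, 132/371)
obs 7: x=-3/2 → posterior Normal(-267/431, 132/431)
obs 8: x=-2 → posterior Normal(-387/491, 132/491)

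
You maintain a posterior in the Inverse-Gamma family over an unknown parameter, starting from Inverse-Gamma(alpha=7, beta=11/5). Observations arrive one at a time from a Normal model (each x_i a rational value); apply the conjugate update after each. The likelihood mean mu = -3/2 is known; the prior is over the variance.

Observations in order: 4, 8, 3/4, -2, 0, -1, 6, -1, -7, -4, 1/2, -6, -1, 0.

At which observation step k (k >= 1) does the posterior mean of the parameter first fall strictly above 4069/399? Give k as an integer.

k = 9

obs 1: x=4 → posterior Inverse-Gamma(15/2, 693/40)
obs 2: x=8 → posterior Inverse-Gamma(8, 1249/20)
obs 3: x=3/4 → posterior Inverse-Gamma(17/2, 10397/160)
obs 4: x=-2 → posterior Inverse-Gamma(9, 10417/160)
obs 5: x=0 → posterior Inverse-Gamma(19/2, 10597/160)
obs 6: x=-1 → posterior Inverse-Gamma(10, 10617/160)
obs 7: x=6 → posterior Inverse-Gamma(21/2, 15117/160)
obs 8: x=-1 → posterior Inverse-Gamma(11, 15137/160)
obs 9: x=-7 → posterior Inverse-Gamma(23/2, 17557/160)
obs 10: x=-4 → posterior Inverse-Gamma(12, 18057/160)
obs 11: x=1/2 → posterior Inverse-Gamma(25/2, 18377/160)
obs 12: x=-6 → posterior Inverse-Gamma(13, 19997/160)
obs 13: x=-1 → posterior Inverse-Gamma(27/2, 20017/160)
obs 14: x=0 → posterior Inverse-Gamma(14, 20197/160)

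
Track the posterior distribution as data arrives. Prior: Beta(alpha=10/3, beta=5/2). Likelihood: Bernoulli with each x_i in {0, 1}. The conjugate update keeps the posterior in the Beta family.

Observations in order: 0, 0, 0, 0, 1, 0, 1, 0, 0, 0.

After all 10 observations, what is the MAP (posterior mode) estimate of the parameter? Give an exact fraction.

26/83

obs 1: x=0 → posterior Beta(10/3, 7/2)
obs 2: x=0 → posterior Beta(10/3, 9/2)
obs 3: x=0 → posterior Beta(10/3, 11/2)
obs 4: x=0 → posterior Beta(10/3, 13/2)
obs 5: x=1 → posterior Beta(13/3, 13/2)
obs 6: x=0 → posterior Beta(13/3, 15/2)
obs 7: x=1 → posterior Beta(16/3, 15/2)
obs 8: x=0 → posterior Beta(16/3, 17/2)
obs 9: x=0 → posterior Beta(16/3, 19/2)
obs 10: x=0 → posterior Beta(16/3, 21/2)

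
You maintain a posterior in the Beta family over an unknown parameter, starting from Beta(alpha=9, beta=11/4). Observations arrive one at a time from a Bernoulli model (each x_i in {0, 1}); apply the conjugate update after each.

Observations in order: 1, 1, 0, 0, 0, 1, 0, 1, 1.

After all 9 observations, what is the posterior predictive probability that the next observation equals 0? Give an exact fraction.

obs 1: x=1 → posterior Beta(10, 11/4)
obs 2: x=1 → posterior Beta(11, 11/4)
obs 3: x=0 → posterior Beta(11, 15/4)
obs 4: x=0 → posterior Beta(11, 19/4)
obs 5: x=0 → posterior Beta(11, 23/4)
obs 6: x=1 → posterior Beta(12, 23/4)
obs 7: x=0 → posterior Beta(12, 27/4)
obs 8: x=1 → posterior Beta(13, 27/4)
obs 9: x=1 → posterior Beta(14, 27/4)

27/83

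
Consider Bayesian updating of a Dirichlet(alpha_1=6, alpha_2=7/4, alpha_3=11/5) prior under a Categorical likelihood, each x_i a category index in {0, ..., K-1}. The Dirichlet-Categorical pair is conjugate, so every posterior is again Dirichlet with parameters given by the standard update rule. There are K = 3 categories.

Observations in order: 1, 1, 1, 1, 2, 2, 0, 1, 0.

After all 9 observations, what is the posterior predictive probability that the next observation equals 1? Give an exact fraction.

obs 1: x=1 → posterior Dirichlet(6, 11/4, 11/5)
obs 2: x=1 → posterior Dirichlet(6, 15/4, 11/5)
obs 3: x=1 → posterior Dirichlet(6, 19/4, 11/5)
obs 4: x=1 → posterior Dirichlet(6, 23/4, 11/5)
obs 5: x=2 → posterior Dirichlet(6, 23/4, 16/5)
obs 6: x=2 → posterior Dirichlet(6, 23/4, 21/5)
obs 7: x=0 → posterior Dirichlet(7, 23/4, 21/5)
obs 8: x=1 → posterior Dirichlet(7, 27/4, 21/5)
obs 9: x=0 → posterior Dirichlet(8, 27/4, 21/5)

135/379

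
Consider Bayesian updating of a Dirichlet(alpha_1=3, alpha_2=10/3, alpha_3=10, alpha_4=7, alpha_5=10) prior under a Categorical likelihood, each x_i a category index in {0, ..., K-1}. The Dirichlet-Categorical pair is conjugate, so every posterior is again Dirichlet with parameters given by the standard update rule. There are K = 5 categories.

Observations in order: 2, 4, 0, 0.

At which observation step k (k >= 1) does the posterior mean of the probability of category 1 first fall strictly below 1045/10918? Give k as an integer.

k = 2

obs 1: x=2 → posterior Dirichlet(3, 10/3, 11, 7, 10)
obs 2: x=4 → posterior Dirichlet(3, 10/3, 11, 7, 11)
obs 3: x=0 → posterior Dirichlet(4, 10/3, 11, 7, 11)
obs 4: x=0 → posterior Dirichlet(5, 10/3, 11, 7, 11)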